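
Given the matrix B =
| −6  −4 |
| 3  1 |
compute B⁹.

tr B = −5 and det B = 6, so the characteristic polynomial is λ² − (−5)λ + (6) with roots −2 and −3.
Eigenvectors give P = [[−1, 4], [1, −3]] with P⁻¹ = [[3, 4], [1, 1]], and B = P·diag(−2, −3)·P⁻¹.
Then B⁹ = P·diag(−512, −19683)·P⁻¹ = [[512, −78732], [−512, 59049]] · [[3, 4], [1, 1]] = [[−77196, −76684], [57513, 57001]].

[[−77196, −76684], [57513, 57001]]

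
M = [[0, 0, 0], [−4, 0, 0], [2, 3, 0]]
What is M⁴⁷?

[[0, 0, 0], [0, 0, 0], [0, 0, 0]]

M is strictly triangular, hence nilpotent: M³ = 0, so M⁴⁷ = 0.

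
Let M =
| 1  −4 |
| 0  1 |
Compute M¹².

M = I + N where N = [[0, −4], [0, 0]] is strictly upper-triangular, so N² = 0.
(I + N)¹² = I + 12·N = [[1, −48], [0, 1]].

[[1, −48], [0, 1]]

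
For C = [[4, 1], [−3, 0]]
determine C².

[[13, 4], [−12, −3]]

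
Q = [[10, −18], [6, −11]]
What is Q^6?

[[−188, 378], [−126, 253]]

tr Q = −1 and det Q = −2, so the characteristic polynomial is λ² − (−1)λ + (−2) with roots 1 and −2.
Eigenvectors give P = [[2, −3], [1, −2]] with P⁻¹ = [[2, −3], [1, −2]], and Q = P·diag(1, −2)·P⁻¹.
Then Q^6 = P·diag(1, 64)·P⁻¹ = [[2, −192], [1, −128]] · [[2, −3], [1, −2]] = [[−188, 378], [−126, 253]].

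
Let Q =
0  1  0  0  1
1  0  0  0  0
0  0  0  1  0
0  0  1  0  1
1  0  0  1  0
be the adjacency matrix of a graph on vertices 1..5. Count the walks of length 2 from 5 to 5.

2

The number of length-2 walks from vertex 5 to vertex 5 is entry (5,5) of Q^2, where Q is the adjacency matrix.
Q^2 = [[2, 0, 0, 1, 0], [0, 1, 0, 0, 1], [0, 0, 1, 0, 1], [1, 0, 0, 2, 0], [0, 1, 1, 0, 2]]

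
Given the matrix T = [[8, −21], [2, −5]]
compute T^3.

[[50, −147], [14, −41]]

tr T = 3 and det T = 2, so the characteristic polynomial is λ² − (3)λ + (2) with roots 2 and 1.
Eigenvectors give P = [[−7, −3], [−2, −1]] with P⁻¹ = [[−1, 3], [2, −7]], and T = P·diag(2, 1)·P⁻¹.
Then T^3 = P·diag(8, 1)·P⁻¹ = [[−56, −3], [−16, −1]] · [[−1, 3], [2, −7]] = [[50, −147], [14, −41]].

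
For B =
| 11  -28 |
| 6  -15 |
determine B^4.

[[-479, 1120], [-240, 561]]

tr B = -4 and det B = 3, so the characteristic polynomial is λ² − (-4)λ + (3) with roots -1 and -3.
Eigenvectors give P = [[7, 2], [3, 1]] with P⁻¹ = [[1, -2], [-3, 7]], and B = P·diag(-1, -3)·P⁻¹.
Then B^4 = P·diag(1, 81)·P⁻¹ = [[7, 162], [3, 81]] · [[1, -2], [-3, 7]] = [[-479, 1120], [-240, 561]].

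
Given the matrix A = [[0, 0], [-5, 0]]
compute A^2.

[[0, 0], [0, 0]]

A is strictly triangular, hence nilpotent: A^2 = 0, so A^2 = 0.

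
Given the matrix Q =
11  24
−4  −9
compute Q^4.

tr Q = 2 and det Q = −3, so the characteristic polynomial is λ² − (2)λ + (−3) with roots 3 and −1.
Eigenvectors give P = [[−3, −2], [1, 1]] with P⁻¹ = [[−1, −2], [1, 3]], and Q = P·diag(3, −1)·P⁻¹.
Then Q^4 = P·diag(81, 1)·P⁻¹ = [[−243, −2], [81, 1]] · [[−1, −2], [1, 3]] = [[241, 480], [−80, −159]].

[[241, 480], [−80, −159]]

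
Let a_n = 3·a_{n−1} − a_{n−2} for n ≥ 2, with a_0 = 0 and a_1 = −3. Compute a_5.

−165

With companion matrix C = [[3, −1], [1, 0]], [a_n, a_{n−1}]ᵀ = C·[a_{n−1}, a_{n−2}]ᵀ, so [a_5, a_4]ᵀ = C⁴·[a_1, a_0]ᵀ.
C⁴ = [[55, −21], [21, −8]], giving [a_5, a_4]ᵀ = [[−165], [−63]].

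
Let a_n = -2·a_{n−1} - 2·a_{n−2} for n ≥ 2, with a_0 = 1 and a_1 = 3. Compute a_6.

With companion matrix M = [[-2, -2], [1, 0]], [a_n, a_{n−1}]ᵀ = M·[a_{n−1}, a_{n−2}]ᵀ, so [a_6, a_5]ᵀ = M^5·[a_1, a_0]ᵀ.
M^5 = [[8, 8], [-4, 0]], giving [a_6, a_5]ᵀ = [[32], [-12]].

32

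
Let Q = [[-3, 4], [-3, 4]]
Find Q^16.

[[-3, 4], [-3, 4]]

Q² = Q (a projection; rank 1, trace 1), so Q^16 = Q.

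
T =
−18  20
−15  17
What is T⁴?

tr T = −1 and det T = −6, so the characteristic polynomial is λ² − (−1)λ + (−6) with roots −3 and 2.
Eigenvectors give P = [[4, 1], [3, 1]] with P⁻¹ = [[1, −1], [−3, 4]], and T = P·diag(−3, 2)·P⁻¹.
Then T⁴ = P·diag(81, 16)·P⁻¹ = [[324, 16], [243, 16]] · [[1, −1], [−3, 4]] = [[276, −260], [195, −179]].

[[276, −260], [195, −179]]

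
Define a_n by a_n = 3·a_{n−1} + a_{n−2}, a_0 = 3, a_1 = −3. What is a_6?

With companion matrix M = [[3, 1], [1, 0]], [a_n, a_{n−1}]ᵀ = M·[a_{n−1}, a_{n−2}]ᵀ, so [a_6, a_5]ᵀ = M⁵·[a_1, a_0]ᵀ.
M⁵ = [[360, 109], [109, 33]], giving [a_6, a_5]ᵀ = [[−753], [−228]].

−753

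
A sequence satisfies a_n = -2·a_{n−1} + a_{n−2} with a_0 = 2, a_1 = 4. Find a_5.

92

With companion matrix M = [[-2, 1], [1, 0]], [a_n, a_{n−1}]ᵀ = M·[a_{n−1}, a_{n−2}]ᵀ, so [a_5, a_4]ᵀ = M⁴·[a_1, a_0]ᵀ.
M⁴ = [[29, -12], [-12, 5]], giving [a_5, a_4]ᵀ = [[92], [-38]].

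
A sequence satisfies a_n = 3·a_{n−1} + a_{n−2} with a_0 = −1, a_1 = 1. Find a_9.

With companion matrix B = [[3, 1], [1, 0]], [a_n, a_{n−1}]ᵀ = B·[a_{n−1}, a_{n−2}]ᵀ, so [a_9, a_8]ᵀ = B⁸·[a_1, a_0]ᵀ.
B⁸ = [[12970, 3927], [3927, 1189]], giving [a_9, a_8]ᵀ = [[9043], [2738]].

9043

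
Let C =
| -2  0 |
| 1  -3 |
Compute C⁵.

tr C = -5 and det C = 6, so the characteristic polynomial is λ² − (-5)λ + (6) with roots -3 and -2.
Eigenvectors give P = [[0, -1], [-1, -1]] with P⁻¹ = [[1, -1], [-1, 0]], and C = P·diag(-3, -2)·P⁻¹.
Then C⁵ = P·diag(-243, -32)·P⁻¹ = [[0, 32], [243, 32]] · [[1, -1], [-1, 0]] = [[-32, 0], [211, -243]].

[[-32, 0], [211, -243]]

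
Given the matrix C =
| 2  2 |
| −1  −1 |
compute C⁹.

C² = C (a projection; rank 1, trace 1), so C⁹ = C.

[[2, 2], [−1, −1]]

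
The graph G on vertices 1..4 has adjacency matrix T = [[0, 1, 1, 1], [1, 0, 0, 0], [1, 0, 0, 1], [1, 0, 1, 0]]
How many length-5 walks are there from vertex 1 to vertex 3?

17

The number of length-5 walks from vertex 1 to vertex 3 is entry (1,3) of T⁵, where T is the adjacency matrix.
T² = [[3, 0, 1, 1], [0, 1, 1, 1], [1, 1, 2, 1], [1, 1, 1, 2]]
T³ = [[2, 3, 4, 4], [3, 0, 1, 1], [4, 1, 2, 3], [4, 1, 3, 2]]
T⁴ = [[11, 2, 6, 6], [2, 3, 4, 4], [6, 4, 7, 6], [6, 4, 6, 7]]
T⁵ = [[14, 11, 17, 17], [11, 2, 6, 6], [17, 6, 12, 13], [17, 6, 13, 12]]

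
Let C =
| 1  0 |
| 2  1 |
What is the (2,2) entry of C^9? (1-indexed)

1

C = I + N where N = [[0, 0], [2, 0]] is strictly lower-triangular, so N^2 = 0.
(I + N)^9 = I + 9·N = [[1, 0], [18, 1]].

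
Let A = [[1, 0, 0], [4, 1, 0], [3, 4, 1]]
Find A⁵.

[[1, 0, 0], [20, 1, 0], [175, 20, 1]]

A = I + N where N = [[0, 0, 0], [4, 0, 0], [3, 4, 0]] is strictly lower-triangular, so N³ = 0.
(I + N)⁵ = I + 5·N + 10·N² = [[1, 0, 0], [20, 1, 0], [175, 20, 1]].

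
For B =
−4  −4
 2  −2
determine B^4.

B^2 = [[8, 24], [−12, −4]]
B^3 = [[16, −80], [40, 56]]
B^4 = [[−224, 96], [−48, −272]]

[[−224, 96], [−48, −272]]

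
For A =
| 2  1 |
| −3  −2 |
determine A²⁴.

[[1, 0], [0, 1]]

A² = I (check: tr A = 0 and det A = −1), so A²⁴ = I since 24 is even.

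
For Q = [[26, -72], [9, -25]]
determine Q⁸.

[[2296, -6120], [765, -2039]]

tr Q = 1 and det Q = -2, so the characteristic polynomial is λ² − (1)λ + (-2) with roots 2 and -1.
Eigenvectors give P = [[3, -8], [1, -3]] with P⁻¹ = [[3, -8], [1, -3]], and Q = P·diag(2, -1)·P⁻¹.
Then Q⁸ = P·diag(256, 1)·P⁻¹ = [[768, -8], [256, -3]] · [[3, -8], [1, -3]] = [[2296, -6120], [765, -2039]].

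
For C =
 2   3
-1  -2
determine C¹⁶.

[[1, 0], [0, 1]]

C² = I (check: tr C = 0 and det C = -1), so C¹⁶ = I since 16 is even.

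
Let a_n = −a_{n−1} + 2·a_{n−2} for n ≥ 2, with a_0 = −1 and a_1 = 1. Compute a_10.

With companion matrix C = [[−1, 2], [1, 0]], [a_n, a_{n−1}]ᵀ = C·[a_{n−1}, a_{n−2}]ᵀ, so [a_10, a_9]ᵀ = C⁹·[a_1, a_0]ᵀ.
C⁹ = [[−341, 342], [171, −170]], giving [a_10, a_9]ᵀ = [[−683], [341]].

−683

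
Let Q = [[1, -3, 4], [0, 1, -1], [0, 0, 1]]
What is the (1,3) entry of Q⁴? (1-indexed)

34

Q = I + N where N = [[0, -3, 4], [0, 0, -1], [0, 0, 0]] is strictly upper-triangular, so N³ = 0.
(I + N)⁴ = I + 4·N + 6·N² = [[1, -12, 34], [0, 1, -4], [0, 0, 1]].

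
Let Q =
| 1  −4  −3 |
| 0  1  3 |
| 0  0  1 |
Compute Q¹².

[[1, −48, −828], [0, 1, 36], [0, 0, 1]]

Q = I + N where N = [[0, −4, −3], [0, 0, 3], [0, 0, 0]] is strictly upper-triangular, so N³ = 0.
(I + N)¹² = I + 12·N + 66·N² = [[1, −48, −828], [0, 1, 36], [0, 0, 1]].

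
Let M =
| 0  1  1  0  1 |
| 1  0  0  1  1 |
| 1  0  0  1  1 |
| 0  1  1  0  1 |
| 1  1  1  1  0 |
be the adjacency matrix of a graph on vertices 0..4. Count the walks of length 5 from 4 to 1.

80

The number of length-5 walks from vertex 4 to vertex 1 is entry (4,1) of M^5, where M is the adjacency matrix.
M^2 = [[3, 1, 1, 3, 2], [1, 3, 3, 1, 2], [1, 3, 3, 1, 2], [3, 1, 1, 3, 2], [2, 2, 2, 2, 4]]
M^3 = [[4, 8, 8, 4, 8], [8, 4, 4, 8, 8], [8, 4, 4, 8, 8], [4, 8, 8, 4, 8], [8, 8, 8, 8, 8]]
M^4 = [[24, 16, 16, 24, 24], [16, 24, 24, 16, 24], [16, 24, 24, 16, 24], [24, 16, 16, 24, 24], [24, 24, 24, 24, 32]]
M^5 = [[56, 72, 72, 56, 80], [72, 56, 56, 72, 80], [72, 56, 56, 72, 80], [56, 72, 72, 56, 80], [80, 80, 80, 80, 96]]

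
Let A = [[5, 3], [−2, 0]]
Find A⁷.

[[6305, 6177], [−4118, −3990]]

tr A = 5 and det A = 6, so the characteristic polynomial is λ² − (5)λ + (6) with roots 3 and 2.
Eigenvectors give P = [[3, −1], [−2, 1]] with P⁻¹ = [[1, 1], [2, 3]], and A = P·diag(3, 2)·P⁻¹.
Then A⁷ = P·diag(2187, 128)·P⁻¹ = [[6561, −128], [−4374, 128]] · [[1, 1], [2, 3]] = [[6305, 6177], [−4118, −3990]].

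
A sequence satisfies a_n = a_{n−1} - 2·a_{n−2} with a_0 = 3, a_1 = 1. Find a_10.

91

With companion matrix C = [[1, -2], [1, 0]], [a_n, a_{n−1}]ᵀ = C·[a_{n−1}, a_{n−2}]ᵀ, so [a_10, a_9]ᵀ = C⁹·[a_1, a_0]ᵀ.
C⁹ = [[-11, 34], [-17, 6]], giving [a_10, a_9]ᵀ = [[91], [1]].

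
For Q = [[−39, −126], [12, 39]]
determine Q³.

tr Q = 0 and det Q = −9, so the characteristic polynomial is λ² − (0)λ + (−9) with roots −3 and 3.
Eigenvectors give P = [[−7, −3], [2, 1]] with P⁻¹ = [[−1, −3], [2, 7]], and Q = P·diag(−3, 3)·P⁻¹.
Then Q³ = P·diag(−27, 27)·P⁻¹ = [[189, −81], [−54, 27]] · [[−1, −3], [2, 7]] = [[−351, −1134], [108, 351]].

[[−351, −1134], [108, 351]]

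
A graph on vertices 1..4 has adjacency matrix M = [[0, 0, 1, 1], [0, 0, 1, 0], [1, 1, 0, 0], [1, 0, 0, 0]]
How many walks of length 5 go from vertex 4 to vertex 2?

3

The number of length-5 walks from vertex 4 to vertex 2 is entry (4,2) of M^5, where M is the adjacency matrix.
M^2 = [[2, 1, 0, 0], [1, 1, 0, 0], [0, 0, 2, 1], [0, 0, 1, 1]]
M^3 = [[0, 0, 3, 2], [0, 0, 2, 1], [3, 2, 0, 0], [2, 1, 0, 0]]
M^4 = [[5, 3, 0, 0], [3, 2, 0, 0], [0, 0, 5, 3], [0, 0, 3, 2]]
M^5 = [[0, 0, 8, 5], [0, 0, 5, 3], [8, 5, 0, 0], [5, 3, 0, 0]]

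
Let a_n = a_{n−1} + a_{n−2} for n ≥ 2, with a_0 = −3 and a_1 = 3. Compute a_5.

6

With companion matrix M = [[1, 1], [1, 0]], [a_n, a_{n−1}]ᵀ = M·[a_{n−1}, a_{n−2}]ᵀ, so [a_5, a_4]ᵀ = M⁴·[a_1, a_0]ᵀ.
M⁴ = [[5, 3], [3, 2]], giving [a_5, a_4]ᵀ = [[6], [3]].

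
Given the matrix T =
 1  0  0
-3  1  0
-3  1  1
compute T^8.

T = I + N where N = [[0, 0, 0], [-3, 0, 0], [-3, 1, 0]] is strictly lower-triangular, so N^3 = 0.
(I + N)^8 = I + 8·N + 28·N^2 = [[1, 0, 0], [-24, 1, 0], [-108, 8, 1]].

[[1, 0, 0], [-24, 1, 0], [-108, 8, 1]]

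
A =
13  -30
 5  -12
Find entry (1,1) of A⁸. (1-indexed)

tr A = 1 and det A = -6, so the characteristic polynomial is λ² − (1)λ + (-6) with roots -2 and 3.
Eigenvectors give P = [[2, 3], [1, 1]] with P⁻¹ = [[-1, 3], [1, -2]], and A = P·diag(-2, 3)·P⁻¹.
Then A⁸ = P·diag(256, 6561)·P⁻¹ = [[512, 19683], [256, 6561]] · [[-1, 3], [1, -2]] = [[19171, -37830], [6305, -12354]].

19171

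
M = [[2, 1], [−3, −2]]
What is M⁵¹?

M² = I (check: tr M = 0 and det M = −1), so M⁵¹ = M since 51 is odd.

[[2, 1], [−3, −2]]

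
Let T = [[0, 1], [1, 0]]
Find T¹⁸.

T² = I (check: tr T = 0 and det T = -1), so T¹⁸ = I since 18 is even.

[[1, 0], [0, 1]]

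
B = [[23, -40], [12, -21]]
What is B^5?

tr B = 2 and det B = -3, so the characteristic polynomial is λ² − (2)λ + (-3) with roots 3 and -1.
Eigenvectors give P = [[-2, 5], [-1, 3]] with P⁻¹ = [[-3, 5], [-1, 2]], and B = P·diag(3, -1)·P⁻¹.
Then B^5 = P·diag(243, -1)·P⁻¹ = [[-486, -5], [-243, -3]] · [[-3, 5], [-1, 2]] = [[1463, -2440], [732, -1221]].

[[1463, -2440], [732, -1221]]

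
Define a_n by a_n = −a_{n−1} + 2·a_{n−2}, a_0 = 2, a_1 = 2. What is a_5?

2

With companion matrix M = [[−1, 2], [1, 0]], [a_n, a_{n−1}]ᵀ = M·[a_{n−1}, a_{n−2}]ᵀ, so [a_5, a_4]ᵀ = M^4·[a_1, a_0]ᵀ.
M^4 = [[11, −10], [−5, 6]], giving [a_5, a_4]ᵀ = [[2], [2]].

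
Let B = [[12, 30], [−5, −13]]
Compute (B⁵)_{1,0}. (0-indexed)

−275

tr B = −1 and det B = −6, so the characteristic polynomial is λ² − (−1)λ + (−6) with roots −3 and 2.
Eigenvectors give P = [[−2, 3], [1, −1]] with P⁻¹ = [[1, 3], [1, 2]], and B = P·diag(−3, 2)·P⁻¹.
Then B⁵ = P·diag(−243, 32)·P⁻¹ = [[486, 96], [−243, −32]] · [[1, 3], [1, 2]] = [[582, 1650], [−275, −793]].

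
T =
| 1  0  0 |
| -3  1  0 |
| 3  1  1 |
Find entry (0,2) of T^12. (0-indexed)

T = I + N where N = [[0, 0, 0], [-3, 0, 0], [3, 1, 0]] is strictly lower-triangular, so N^3 = 0.
(I + N)^12 = I + 12·N + 66·N^2 = [[1, 0, 0], [-36, 1, 0], [-162, 12, 1]].

0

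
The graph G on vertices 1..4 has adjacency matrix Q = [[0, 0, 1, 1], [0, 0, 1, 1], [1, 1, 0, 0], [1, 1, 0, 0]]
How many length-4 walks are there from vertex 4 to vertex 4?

8

The number of length-4 walks from vertex 4 to vertex 4 is entry (4,4) of Q⁴, where Q is the adjacency matrix.
Q² = [[2, 2, 0, 0], [2, 2, 0, 0], [0, 0, 2, 2], [0, 0, 2, 2]]
Q³ = [[0, 0, 4, 4], [0, 0, 4, 4], [4, 4, 0, 0], [4, 4, 0, 0]]
Q⁴ = [[8, 8, 0, 0], [8, 8, 0, 0], [0, 0, 8, 8], [0, 0, 8, 8]]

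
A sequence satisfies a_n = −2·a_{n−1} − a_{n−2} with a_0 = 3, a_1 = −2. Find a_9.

With companion matrix T = [[−2, −1], [1, 0]], [a_n, a_{n−1}]ᵀ = T·[a_{n−1}, a_{n−2}]ᵀ, so [a_9, a_8]ᵀ = T⁸·[a_1, a_0]ᵀ.
T⁸ = [[9, 8], [−8, −7]], giving [a_9, a_8]ᵀ = [[6], [−5]].

6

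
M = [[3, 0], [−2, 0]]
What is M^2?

[[9, 0], [−6, 0]]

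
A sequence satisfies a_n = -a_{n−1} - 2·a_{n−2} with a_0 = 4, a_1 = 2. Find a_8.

-50

With companion matrix A = [[-1, -2], [1, 0]], [a_n, a_{n−1}]ᵀ = A·[a_{n−1}, a_{n−2}]ᵀ, so [a_8, a_7]ᵀ = A⁷·[a_1, a_0]ᵀ.
A⁷ = [[3, -14], [7, 10]], giving [a_8, a_7]ᵀ = [[-50], [54]].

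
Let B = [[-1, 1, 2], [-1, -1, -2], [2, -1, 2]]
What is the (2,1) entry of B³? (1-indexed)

-8

B² = [[4, -4, 0], [-2, 2, -4], [3, 1, 10]]
B³ = [[0, 8, 16], [-8, 0, -16], [16, -8, 24]]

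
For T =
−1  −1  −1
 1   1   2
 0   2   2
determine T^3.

T^2 = [[0, −2, −3], [0, 4, 5], [2, 6, 8]]
T^3 = [[−2, −8, −10], [4, 14, 18], [4, 20, 26]]

[[−2, −8, −10], [4, 14, 18], [4, 20, 26]]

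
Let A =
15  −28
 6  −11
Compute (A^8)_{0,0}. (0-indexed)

tr A = 4 and det A = 3, so the characteristic polynomial is λ² − (4)λ + (3) with roots 3 and 1.
Eigenvectors give P = [[−7, 2], [−3, 1]] with P⁻¹ = [[−1, 2], [−3, 7]], and A = P·diag(3, 1)·P⁻¹.
Then A^8 = P·diag(6561, 1)·P⁻¹ = [[−45927, 2], [−19683, 1]] · [[−1, 2], [−3, 7]] = [[45921, −91840], [19680, −39359]].

45921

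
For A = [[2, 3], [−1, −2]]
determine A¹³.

[[2, 3], [−1, −2]]

A² = I (check: tr A = 0 and det A = −1), so A¹³ = A since 13 is odd.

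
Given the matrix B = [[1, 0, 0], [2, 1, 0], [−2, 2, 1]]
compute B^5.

B = I + N where N = [[0, 0, 0], [2, 0, 0], [−2, 2, 0]] is strictly lower-triangular, so N^3 = 0.
(I + N)^5 = I + 5·N + 10·N^2 = [[1, 0, 0], [10, 1, 0], [30, 10, 1]].

[[1, 0, 0], [10, 1, 0], [30, 10, 1]]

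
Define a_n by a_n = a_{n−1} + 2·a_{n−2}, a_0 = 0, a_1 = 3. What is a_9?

513

With companion matrix M = [[1, 2], [1, 0]], [a_n, a_{n−1}]ᵀ = M·[a_{n−1}, a_{n−2}]ᵀ, so [a_9, a_8]ᵀ = M⁸·[a_1, a_0]ᵀ.
M⁸ = [[171, 170], [85, 86]], giving [a_9, a_8]ᵀ = [[513], [255]].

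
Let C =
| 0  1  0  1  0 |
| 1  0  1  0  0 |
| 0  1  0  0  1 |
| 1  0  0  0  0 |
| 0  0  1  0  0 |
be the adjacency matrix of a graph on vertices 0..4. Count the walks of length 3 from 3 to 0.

2

The number of length-3 walks from vertex 3 to vertex 0 is entry (3,0) of C³, where C is the adjacency matrix.
C² = [[2, 0, 1, 0, 0], [0, 2, 0, 1, 1], [1, 0, 2, 0, 0], [0, 1, 0, 1, 0], [0, 1, 0, 0, 1]]
C³ = [[0, 3, 0, 2, 1], [3, 0, 3, 0, 0], [0, 3, 0, 1, 2], [2, 0, 1, 0, 0], [1, 0, 2, 0, 0]]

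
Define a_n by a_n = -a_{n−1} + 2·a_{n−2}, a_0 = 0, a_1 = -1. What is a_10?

341

With companion matrix B = [[-1, 2], [1, 0]], [a_n, a_{n−1}]ᵀ = B·[a_{n−1}, a_{n−2}]ᵀ, so [a_10, a_9]ᵀ = B⁹·[a_1, a_0]ᵀ.
B⁹ = [[-341, 342], [171, -170]], giving [a_10, a_9]ᵀ = [[341], [-171]].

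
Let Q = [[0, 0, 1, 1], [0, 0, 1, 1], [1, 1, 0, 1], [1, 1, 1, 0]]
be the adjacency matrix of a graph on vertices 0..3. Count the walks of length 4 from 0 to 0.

10

The number of length-4 walks from vertex 0 to vertex 0 is entry (0,0) of Q⁴, where Q is the adjacency matrix.
Q² = [[2, 2, 1, 1], [2, 2, 1, 1], [1, 1, 3, 2], [1, 1, 2, 3]]
Q³ = [[2, 2, 5, 5], [2, 2, 5, 5], [5, 5, 4, 5], [5, 5, 5, 4]]
Q⁴ = [[10, 10, 9, 9], [10, 10, 9, 9], [9, 9, 15, 14], [9, 9, 14, 15]]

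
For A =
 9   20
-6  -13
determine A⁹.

tr A = -4 and det A = 3, so the characteristic polynomial is λ² − (-4)λ + (3) with roots -3 and -1.
Eigenvectors give P = [[-5, -2], [3, 1]] with P⁻¹ = [[1, 2], [-3, -5]], and A = P·diag(-3, -1)·P⁻¹.
Then A⁹ = P·diag(-19683, -1)·P⁻¹ = [[98415, 2], [-59049, -1]] · [[1, 2], [-3, -5]] = [[98409, 196820], [-59046, -118093]].

[[98409, 196820], [-59046, -118093]]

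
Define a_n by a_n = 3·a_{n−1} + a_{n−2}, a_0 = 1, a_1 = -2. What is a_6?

With companion matrix Q = [[3, 1], [1, 0]], [a_n, a_{n−1}]ᵀ = Q·[a_{n−1}, a_{n−2}]ᵀ, so [a_6, a_5]ᵀ = Q⁵·[a_1, a_0]ᵀ.
Q⁵ = [[360, 109], [109, 33]], giving [a_6, a_5]ᵀ = [[-611], [-185]].

-611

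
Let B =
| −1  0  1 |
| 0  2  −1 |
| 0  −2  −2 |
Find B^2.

[[1, −2, −3], [0, 6, 0], [0, 0, 6]]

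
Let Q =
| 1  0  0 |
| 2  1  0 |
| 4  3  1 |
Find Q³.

Q = I + N where N = [[0, 0, 0], [2, 0, 0], [4, 3, 0]] is strictly lower-triangular, so N³ = 0.
(I + N)³ = I + 3·N + 3·N² = [[1, 0, 0], [6, 1, 0], [30, 9, 1]].

[[1, 0, 0], [6, 1, 0], [30, 9, 1]]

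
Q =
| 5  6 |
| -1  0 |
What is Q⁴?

[[211, 390], [-65, -114]]

tr Q = 5 and det Q = 6, so the characteristic polynomial is λ² − (5)λ + (6) with roots 3 and 2.
Eigenvectors give P = [[3, -2], [-1, 1]] with P⁻¹ = [[1, 2], [1, 3]], and Q = P·diag(3, 2)·P⁻¹.
Then Q⁴ = P·diag(81, 16)·P⁻¹ = [[243, -32], [-81, 16]] · [[1, 2], [1, 3]] = [[211, 390], [-65, -114]].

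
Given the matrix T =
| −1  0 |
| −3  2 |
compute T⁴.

tr T = 1 and det T = −2, so the characteristic polynomial is λ² − (1)λ + (−2) with roots −1 and 2.
Eigenvectors give P = [[1, 0], [1, −1]] with P⁻¹ = [[1, 0], [1, −1]], and T = P·diag(−1, 2)·P⁻¹.
Then T⁴ = P·diag(1, 16)·P⁻¹ = [[1, 0], [1, −16]] · [[1, 0], [1, −1]] = [[1, 0], [−15, 16]].

[[1, 0], [−15, 16]]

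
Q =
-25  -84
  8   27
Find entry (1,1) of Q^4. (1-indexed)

tr Q = 2 and det Q = -3, so the characteristic polynomial is λ² − (2)λ + (-3) with roots 3 and -1.
Eigenvectors give P = [[3, -7], [-1, 2]] with P⁻¹ = [[-2, -7], [-1, -3]], and Q = P·diag(3, -1)·P⁻¹.
Then Q^4 = P·diag(81, 1)·P⁻¹ = [[243, -7], [-81, 2]] · [[-2, -7], [-1, -3]] = [[-479, -1680], [160, 561]].

-479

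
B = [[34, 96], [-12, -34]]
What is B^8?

[[256, 0], [0, 256]]

tr B = 0 and det B = -4, so the characteristic polynomial is λ² − (0)λ + (-4) with roots 2 and -2.
Eigenvectors give P = [[-3, -8], [1, 3]] with P⁻¹ = [[-3, -8], [1, 3]], and B = P·diag(2, -2)·P⁻¹.
Then B^8 = P·diag(256, 256)·P⁻¹ = [[-768, -2048], [256, 768]] · [[-3, -8], [1, 3]] = [[256, 0], [0, 256]].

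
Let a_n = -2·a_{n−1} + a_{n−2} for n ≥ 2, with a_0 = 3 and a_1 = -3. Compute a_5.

With companion matrix T = [[-2, 1], [1, 0]], [a_n, a_{n−1}]ᵀ = T·[a_{n−1}, a_{n−2}]ᵀ, so [a_5, a_4]ᵀ = T⁴·[a_1, a_0]ᵀ.
T⁴ = [[29, -12], [-12, 5]], giving [a_5, a_4]ᵀ = [[-123], [51]].

-123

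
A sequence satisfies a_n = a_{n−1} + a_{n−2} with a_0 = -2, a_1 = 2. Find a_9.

26

With companion matrix A = [[1, 1], [1, 0]], [a_n, a_{n−1}]ᵀ = A·[a_{n−1}, a_{n−2}]ᵀ, so [a_9, a_8]ᵀ = A⁸·[a_1, a_0]ᵀ.
A⁸ = [[34, 21], [21, 13]], giving [a_9, a_8]ᵀ = [[26], [16]].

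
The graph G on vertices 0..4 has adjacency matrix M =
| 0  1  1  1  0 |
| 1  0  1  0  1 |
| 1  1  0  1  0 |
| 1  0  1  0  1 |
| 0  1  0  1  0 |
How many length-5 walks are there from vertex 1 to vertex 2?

51

The number of length-5 walks from vertex 1 to vertex 2 is entry (1,2) of M^5, where M is the adjacency matrix.
M^2 = [[3, 1, 2, 1, 2], [1, 3, 1, 3, 0], [2, 1, 3, 1, 2], [1, 3, 1, 3, 0], [2, 0, 2, 0, 2]]
M^3 = [[4, 7, 5, 7, 2], [7, 2, 7, 2, 6], [5, 7, 4, 7, 2], [7, 2, 7, 2, 6], [2, 6, 2, 6, 0]]
M^4 = [[19, 11, 18, 11, 14], [11, 20, 11, 20, 4], [18, 11, 19, 11, 14], [11, 20, 11, 20, 4], [14, 4, 14, 4, 12]]
M^5 = [[40, 51, 41, 51, 22], [51, 26, 51, 26, 40], [41, 51, 40, 51, 22], [51, 26, 51, 26, 40], [22, 40, 22, 40, 8]]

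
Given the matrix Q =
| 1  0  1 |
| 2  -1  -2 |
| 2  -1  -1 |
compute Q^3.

[[1, 1, 5], [14, -9, -16], [12, -7, -11]]

Q^2 = [[3, -1, 0], [-4, 3, 6], [-2, 2, 5]]
Q^3 = [[1, 1, 5], [14, -9, -16], [12, -7, -11]]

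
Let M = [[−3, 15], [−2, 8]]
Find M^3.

tr M = 5 and det M = 6, so the characteristic polynomial is λ² − (5)λ + (6) with roots 3 and 2.
Eigenvectors give P = [[−5, 3], [−2, 1]] with P⁻¹ = [[1, −3], [2, −5]], and M = P·diag(3, 2)·P⁻¹.
Then M^3 = P·diag(27, 8)·P⁻¹ = [[−135, 24], [−54, 8]] · [[1, −3], [2, −5]] = [[−87, 285], [−38, 122]].

[[−87, 285], [−38, 122]]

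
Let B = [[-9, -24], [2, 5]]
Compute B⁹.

tr B = -4 and det B = 3, so the characteristic polynomial is λ² − (-4)λ + (3) with roots -3 and -1.
Eigenvectors give P = [[4, -3], [-1, 1]] with P⁻¹ = [[1, 3], [1, 4]], and B = P·diag(-3, -1)·P⁻¹.
Then B⁹ = P·diag(-19683, -1)·P⁻¹ = [[-78732, 3], [19683, -1]] · [[1, 3], [1, 4]] = [[-78729, -236184], [19682, 59045]].

[[-78729, -236184], [19682, 59045]]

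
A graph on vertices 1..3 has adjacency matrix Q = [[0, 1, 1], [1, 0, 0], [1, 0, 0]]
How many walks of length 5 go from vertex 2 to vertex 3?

The number of length-5 walks from vertex 2 to vertex 3 is entry (2,3) of Q⁵, where Q is the adjacency matrix.
Q² = [[2, 0, 0], [0, 1, 1], [0, 1, 1]]
Q³ = [[0, 2, 2], [2, 0, 0], [2, 0, 0]]
Q⁴ = [[4, 0, 0], [0, 2, 2], [0, 2, 2]]
Q⁵ = [[0, 4, 4], [4, 0, 0], [4, 0, 0]]

0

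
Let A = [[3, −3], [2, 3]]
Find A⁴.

A² = [[3, −18], [12, 3]]
A³ = [[−27, −63], [42, −27]]
A⁴ = [[−207, −108], [72, −207]]

[[−207, −108], [72, −207]]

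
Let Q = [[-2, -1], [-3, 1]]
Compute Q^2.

[[7, 1], [3, 4]]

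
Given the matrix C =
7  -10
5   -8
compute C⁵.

tr C = -1 and det C = -6, so the characteristic polynomial is λ² − (-1)λ + (-6) with roots -3 and 2.
Eigenvectors give P = [[1, 2], [1, 1]] with P⁻¹ = [[-1, 2], [1, -1]], and C = P·diag(-3, 2)·P⁻¹.
Then C⁵ = P·diag(-243, 32)·P⁻¹ = [[-243, 64], [-243, 32]] · [[-1, 2], [1, -1]] = [[307, -550], [275, -518]].

[[307, -550], [275, -518]]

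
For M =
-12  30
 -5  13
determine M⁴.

[[-114, 390], [-65, 211]]

tr M = 1 and det M = -6, so the characteristic polynomial is λ² − (1)λ + (-6) with roots -2 and 3.
Eigenvectors give P = [[3, 2], [1, 1]] with P⁻¹ = [[1, -2], [-1, 3]], and M = P·diag(-2, 3)·P⁻¹.
Then M⁴ = P·diag(16, 81)·P⁻¹ = [[48, 162], [16, 81]] · [[1, -2], [-1, 3]] = [[-114, 390], [-65, 211]].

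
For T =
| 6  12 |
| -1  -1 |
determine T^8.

tr T = 5 and det T = 6, so the characteristic polynomial is λ² − (5)λ + (6) with roots 3 and 2.
Eigenvectors give P = [[4, -3], [-1, 1]] with P⁻¹ = [[1, 3], [1, 4]], and T = P·diag(3, 2)·P⁻¹.
Then T^8 = P·diag(6561, 256)·P⁻¹ = [[26244, -768], [-6561, 256]] · [[1, 3], [1, 4]] = [[25476, 75660], [-6305, -18659]].

[[25476, 75660], [-6305, -18659]]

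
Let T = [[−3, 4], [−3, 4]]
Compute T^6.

[[−3, 4], [−3, 4]]

T² = T (a projection; rank 1, trace 1), so T^6 = T.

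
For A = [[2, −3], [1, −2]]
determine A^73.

A² = I (check: tr A = 0 and det A = −1), so A^73 = A since 73 is odd.

[[2, −3], [1, −2]]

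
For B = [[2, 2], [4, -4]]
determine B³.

B² = [[12, -4], [-8, 24]]
B³ = [[8, 40], [80, -112]]

[[8, 40], [80, -112]]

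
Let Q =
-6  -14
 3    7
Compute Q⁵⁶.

[[-6, -14], [3, 7]]

Q² = Q (a projection; rank 1, trace 1), so Q⁵⁶ = Q.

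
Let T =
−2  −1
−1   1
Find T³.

[[−11, −4], [−4, 1]]

T² = [[5, 1], [1, 2]]
T³ = [[−11, −4], [−4, 1]]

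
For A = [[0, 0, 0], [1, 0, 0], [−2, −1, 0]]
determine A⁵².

[[0, 0, 0], [0, 0, 0], [0, 0, 0]]

A is strictly triangular, hence nilpotent: A³ = 0, so A⁵² = 0.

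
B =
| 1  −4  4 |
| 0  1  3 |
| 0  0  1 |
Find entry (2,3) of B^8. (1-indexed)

B = I + N where N = [[0, −4, 4], [0, 0, 3], [0, 0, 0]] is strictly upper-triangular, so N^3 = 0.
(I + N)^8 = I + 8·N + 28·N^2 = [[1, −32, −304], [0, 1, 24], [0, 0, 1]].

24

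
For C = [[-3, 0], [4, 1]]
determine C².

[[9, 0], [-8, 1]]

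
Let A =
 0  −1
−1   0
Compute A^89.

A² = I (check: tr A = 0 and det A = −1), so A^89 = A since 89 is odd.

[[0, −1], [−1, 0]]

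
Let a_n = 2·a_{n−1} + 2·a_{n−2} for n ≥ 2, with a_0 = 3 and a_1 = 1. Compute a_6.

384

With companion matrix C = [[2, 2], [1, 0]], [a_n, a_{n−1}]ᵀ = C·[a_{n−1}, a_{n−2}]ᵀ, so [a_6, a_5]ᵀ = C⁵·[a_1, a_0]ᵀ.
C⁵ = [[120, 88], [44, 32]], giving [a_6, a_5]ᵀ = [[384], [140]].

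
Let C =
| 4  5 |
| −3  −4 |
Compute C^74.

[[1, 0], [0, 1]]

C² = I (check: tr C = 0 and det C = −1), so C^74 = I since 74 is even.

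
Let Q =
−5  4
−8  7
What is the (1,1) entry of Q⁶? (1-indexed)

tr Q = 2 and det Q = −3, so the characteristic polynomial is λ² − (2)λ + (−3) with roots 3 and −1.
Eigenvectors give P = [[−1, 1], [−2, 1]] with P⁻¹ = [[1, −1], [2, −1]], and Q = P·diag(3, −1)·P⁻¹.
Then Q⁶ = P·diag(729, 1)·P⁻¹ = [[−729, 1], [−1458, 1]] · [[1, −1], [2, −1]] = [[−727, 728], [−1456, 1457]].

−727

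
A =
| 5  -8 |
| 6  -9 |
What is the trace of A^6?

tr A = -4 and det A = 3, so the characteristic polynomial is λ² − (-4)λ + (3) with roots -3 and -1.
Eigenvectors give P = [[1, 4], [1, 3]] with P⁻¹ = [[-3, 4], [1, -1]], and A = P·diag(-3, -1)·P⁻¹.
Then A^6 = P·diag(729, 1)·P⁻¹ = [[729, 4], [729, 3]] · [[-3, 4], [1, -1]] = [[-2183, 2912], [-2184, 2913]].

730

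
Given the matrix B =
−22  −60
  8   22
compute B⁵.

[[−352, −960], [128, 352]]

tr B = 0 and det B = −4, so the characteristic polynomial is λ² − (0)λ + (−4) with roots 2 and −2.
Eigenvectors give P = [[−5, −3], [2, 1]] with P⁻¹ = [[1, 3], [−2, −5]], and B = P·diag(2, −2)·P⁻¹.
Then B⁵ = P·diag(32, −32)·P⁻¹ = [[−160, 96], [64, −32]] · [[1, 3], [−2, −5]] = [[−352, −960], [128, 352]].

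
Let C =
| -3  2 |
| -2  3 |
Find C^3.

[[-15, 10], [-10, 15]]

C^2 = [[5, 0], [0, 5]]
C^3 = [[-15, 10], [-10, 15]]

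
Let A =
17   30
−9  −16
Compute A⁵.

tr A = 1 and det A = −2, so the characteristic polynomial is λ² − (1)λ + (−2) with roots 2 and −1.
Eigenvectors give P = [[2, −5], [−1, 3]] with P⁻¹ = [[3, 5], [1, 2]], and A = P·diag(2, −1)·P⁻¹.
Then A⁵ = P·diag(32, −1)·P⁻¹ = [[64, 5], [−32, −3]] · [[3, 5], [1, 2]] = [[197, 330], [−99, −166]].

[[197, 330], [−99, −166]]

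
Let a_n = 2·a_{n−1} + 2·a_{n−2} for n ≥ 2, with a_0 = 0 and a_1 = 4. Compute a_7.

With companion matrix B = [[2, 2], [1, 0]], [a_n, a_{n−1}]ᵀ = B·[a_{n−1}, a_{n−2}]ᵀ, so [a_7, a_6]ᵀ = B⁶·[a_1, a_0]ᵀ.
B⁶ = [[328, 240], [120, 88]], giving [a_7, a_6]ᵀ = [[1312], [480]].

1312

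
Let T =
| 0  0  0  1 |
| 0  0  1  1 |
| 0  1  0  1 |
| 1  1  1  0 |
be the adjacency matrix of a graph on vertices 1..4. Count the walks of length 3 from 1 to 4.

The number of length-3 walks from vertex 1 to vertex 4 is entry (1,4) of T³, where T is the adjacency matrix.
T² = [[1, 1, 1, 0], [1, 2, 1, 1], [1, 1, 2, 1], [0, 1, 1, 3]]
T³ = [[0, 1, 1, 3], [1, 2, 3, 4], [1, 3, 2, 4], [3, 4, 4, 2]]

3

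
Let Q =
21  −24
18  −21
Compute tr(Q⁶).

1458

tr Q = 0 and det Q = −9, so the characteristic polynomial is λ² − (0)λ + (−9) with roots −3 and 3.
Eigenvectors give P = [[1, 4], [1, 3]] with P⁻¹ = [[−3, 4], [1, −1]], and Q = P·diag(−3, 3)·P⁻¹.
Then Q⁶ = P·diag(729, 729)·P⁻¹ = [[729, 2916], [729, 2187]] · [[−3, 4], [1, −1]] = [[729, 0], [0, 729]].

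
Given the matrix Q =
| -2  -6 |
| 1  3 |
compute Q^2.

Q² = Q (a projection; rank 1, trace 1), so Q^2 = Q.

[[-2, -6], [1, 3]]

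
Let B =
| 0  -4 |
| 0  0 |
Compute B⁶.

[[0, 0], [0, 0]]

B is strictly triangular, hence nilpotent: B² = 0, so B⁶ = 0.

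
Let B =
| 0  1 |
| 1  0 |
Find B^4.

[[1, 0], [0, 1]]

B² = I (check: tr B = 0 and det B = -1), so B^4 = I since 4 is even.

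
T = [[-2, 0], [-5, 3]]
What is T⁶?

tr T = 1 and det T = -6, so the characteristic polynomial is λ² − (1)λ + (-6) with roots -2 and 3.
Eigenvectors give P = [[1, 0], [1, -1]] with P⁻¹ = [[1, 0], [1, -1]], and T = P·diag(-2, 3)·P⁻¹.
Then T⁶ = P·diag(64, 729)·P⁻¹ = [[64, 0], [64, -729]] · [[1, 0], [1, -1]] = [[64, 0], [-665, 729]].

[[64, 0], [-665, 729]]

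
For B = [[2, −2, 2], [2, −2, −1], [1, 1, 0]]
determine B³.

[[14, −2, 2], [2, 10, −1], [1, 1, 12]]

B² = [[2, 2, 6], [−1, −1, 6], [4, −4, 1]]
B³ = [[14, −2, 2], [2, 10, −1], [1, 1, 12]]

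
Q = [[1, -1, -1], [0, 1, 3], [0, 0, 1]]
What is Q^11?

[[1, -11, -176], [0, 1, 33], [0, 0, 1]]

Q = I + N where N = [[0, -1, -1], [0, 0, 3], [0, 0, 0]] is strictly upper-triangular, so N^3 = 0.
(I + N)^11 = I + 11·N + 55·N^2 = [[1, -11, -176], [0, 1, 33], [0, 0, 1]].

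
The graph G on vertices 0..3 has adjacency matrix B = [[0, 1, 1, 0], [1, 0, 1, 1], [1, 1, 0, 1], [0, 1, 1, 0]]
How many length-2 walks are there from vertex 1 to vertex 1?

3

The number of length-2 walks from vertex 1 to vertex 1 is entry (1,1) of B^2, where B is the adjacency matrix.
B^2 = [[2, 1, 1, 2], [1, 3, 2, 1], [1, 2, 3, 1], [2, 1, 1, 2]]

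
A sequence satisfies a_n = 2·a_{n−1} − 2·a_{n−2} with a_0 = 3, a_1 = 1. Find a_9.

With companion matrix T = [[2, −2], [1, 0]], [a_n, a_{n−1}]ᵀ = T·[a_{n−1}, a_{n−2}]ᵀ, so [a_9, a_8]ᵀ = T⁸·[a_1, a_0]ᵀ.
T⁸ = [[16, 0], [0, 16]], giving [a_9, a_8]ᵀ = [[16], [48]].

16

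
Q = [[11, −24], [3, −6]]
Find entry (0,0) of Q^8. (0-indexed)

57001

tr Q = 5 and det Q = 6, so the characteristic polynomial is λ² − (5)λ + (6) with roots 2 and 3.
Eigenvectors give P = [[−8, 3], [−3, 1]] with P⁻¹ = [[1, −3], [3, −8]], and Q = P·diag(2, 3)·P⁻¹.
Then Q^8 = P·diag(256, 6561)·P⁻¹ = [[−2048, 19683], [−768, 6561]] · [[1, −3], [3, −8]] = [[57001, −151320], [18915, −50184]].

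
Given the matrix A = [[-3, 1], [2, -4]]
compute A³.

[[-47, 39], [78, -86]]

A² = [[11, -7], [-14, 18]]
A³ = [[-47, 39], [78, -86]]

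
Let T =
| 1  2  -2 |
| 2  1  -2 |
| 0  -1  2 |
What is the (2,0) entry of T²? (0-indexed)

-2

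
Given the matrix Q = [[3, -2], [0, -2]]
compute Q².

[[9, -2], [0, 4]]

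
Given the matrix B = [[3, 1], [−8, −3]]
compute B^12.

B² = I (check: tr B = 0 and det B = −1), so B^12 = I since 12 is even.

[[1, 0], [0, 1]]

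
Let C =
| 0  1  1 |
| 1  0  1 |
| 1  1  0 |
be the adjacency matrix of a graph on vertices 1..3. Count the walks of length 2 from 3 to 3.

2

The number of length-2 walks from vertex 3 to vertex 3 is entry (3,3) of C^2, where C is the adjacency matrix.
C^2 = [[2, 1, 1], [1, 2, 1], [1, 1, 2]]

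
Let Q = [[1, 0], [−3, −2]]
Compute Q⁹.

[[1, 0], [−513, −512]]

tr Q = −1 and det Q = −2, so the characteristic polynomial is λ² − (−1)λ + (−2) with roots 1 and −2.
Eigenvectors give P = [[−1, 0], [1, 1]] with P⁻¹ = [[−1, 0], [1, 1]], and Q = P·diag(1, −2)·P⁻¹.
Then Q⁹ = P·diag(1, −512)·P⁻¹ = [[−1, 0], [1, −512]] · [[−1, 0], [1, 1]] = [[1, 0], [−513, −512]].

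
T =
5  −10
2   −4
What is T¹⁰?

[[5, −10], [2, −4]]

T² = T (a projection; rank 1, trace 1), so T¹⁰ = T.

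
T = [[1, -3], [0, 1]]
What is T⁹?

[[1, -27], [0, 1]]

T = I + N where N = [[0, -3], [0, 0]] is strictly upper-triangular, so N² = 0.
(I + N)⁹ = I + 9·N = [[1, -27], [0, 1]].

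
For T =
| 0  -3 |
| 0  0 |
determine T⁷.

T is strictly triangular, hence nilpotent: T² = 0, so T⁷ = 0.

[[0, 0], [0, 0]]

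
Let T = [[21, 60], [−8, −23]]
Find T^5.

tr T = −2 and det T = −3, so the characteristic polynomial is λ² − (−2)λ + (−3) with roots 1 and −3.
Eigenvectors give P = [[−3, 5], [1, −2]] with P⁻¹ = [[−2, −5], [−1, −3]], and T = P·diag(1, −3)·P⁻¹.
Then T^5 = P·diag(1, −243)·P⁻¹ = [[−3, −1215], [1, 486]] · [[−2, −5], [−1, −3]] = [[1221, 3660], [−488, −1463]].

[[1221, 3660], [−488, −1463]]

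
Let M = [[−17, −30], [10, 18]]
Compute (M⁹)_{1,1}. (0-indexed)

80268

tr M = 1 and det M = −6, so the characteristic polynomial is λ² − (1)λ + (−6) with roots −2 and 3.
Eigenvectors give P = [[−2, −3], [1, 2]] with P⁻¹ = [[−2, −3], [1, 2]], and M = P·diag(−2, 3)·P⁻¹.
Then M⁹ = P·diag(−512, 19683)·P⁻¹ = [[1024, −59049], [−512, 39366]] · [[−2, −3], [1, 2]] = [[−61097, −121170], [40390, 80268]].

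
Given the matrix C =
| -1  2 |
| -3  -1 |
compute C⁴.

[[1, 40], [-60, 1]]

C² = [[-5, -4], [6, -5]]
C³ = [[17, -6], [9, 17]]
C⁴ = [[1, 40], [-60, 1]]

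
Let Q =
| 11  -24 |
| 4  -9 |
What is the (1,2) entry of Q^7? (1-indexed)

tr Q = 2 and det Q = -3, so the characteristic polynomial is λ² − (2)λ + (-3) with roots 3 and -1.
Eigenvectors give P = [[3, -2], [1, -1]] with P⁻¹ = [[1, -2], [1, -3]], and Q = P·diag(3, -1)·P⁻¹.
Then Q^7 = P·diag(2187, -1)·P⁻¹ = [[6561, 2], [2187, 1]] · [[1, -2], [1, -3]] = [[6563, -13128], [2188, -4377]].

-13128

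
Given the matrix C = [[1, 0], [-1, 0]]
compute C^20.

[[1, 0], [-1, 0]]

C² = C (a projection; rank 1, trace 1), so C^20 = C.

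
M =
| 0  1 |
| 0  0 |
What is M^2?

M is strictly triangular, hence nilpotent: M^2 = 0, so M^2 = 0.

[[0, 0], [0, 0]]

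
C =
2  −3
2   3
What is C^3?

[[−34, −39], [26, −21]]

C^2 = [[−2, −15], [10, 3]]
C^3 = [[−34, −39], [26, −21]]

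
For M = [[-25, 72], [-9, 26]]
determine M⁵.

[[-265, 792], [-99, 296]]

tr M = 1 and det M = -2, so the characteristic polynomial is λ² − (1)λ + (-2) with roots 2 and -1.
Eigenvectors give P = [[-8, 3], [-3, 1]] with P⁻¹ = [[1, -3], [3, -8]], and M = P·diag(2, -1)·P⁻¹.
Then M⁵ = P·diag(32, -1)·P⁻¹ = [[-256, -3], [-96, -1]] · [[1, -3], [3, -8]] = [[-265, 792], [-99, 296]].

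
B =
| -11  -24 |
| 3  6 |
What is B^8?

tr B = -5 and det B = 6, so the characteristic polynomial is λ² − (-5)λ + (6) with roots -3 and -2.
Eigenvectors give P = [[-3, -8], [1, 3]] with P⁻¹ = [[-3, -8], [1, 3]], and B = P·diag(-3, -2)·P⁻¹.
Then B^8 = P·diag(6561, 256)·P⁻¹ = [[-19683, -2048], [6561, 768]] · [[-3, -8], [1, 3]] = [[57001, 151320], [-18915, -50184]].

[[57001, 151320], [-18915, -50184]]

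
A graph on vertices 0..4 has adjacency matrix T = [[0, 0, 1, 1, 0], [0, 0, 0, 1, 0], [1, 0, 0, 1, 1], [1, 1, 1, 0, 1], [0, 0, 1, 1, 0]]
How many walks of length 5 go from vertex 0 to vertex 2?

The number of length-5 walks from vertex 0 to vertex 2 is entry (0,2) of T⁵, where T is the adjacency matrix.
T² = [[2, 1, 1, 1, 2], [1, 1, 1, 0, 1], [1, 1, 3, 2, 1], [1, 0, 2, 4, 1], [2, 1, 1, 1, 2]]
T³ = [[2, 1, 5, 6, 2], [1, 0, 2, 4, 1], [5, 2, 4, 6, 5], [6, 4, 6, 4, 6], [2, 1, 5, 6, 2]]
T⁴ = [[11, 6, 10, 10, 11], [6, 4, 6, 4, 6], [10, 6, 16, 16, 10], [10, 4, 16, 22, 10], [11, 6, 10, 10, 11]]
T⁵ = [[20, 10, 32, 38, 20], [10, 4, 16, 22, 10], [32, 16, 36, 42, 32], [38, 22, 42, 40, 38], [20, 10, 32, 38, 20]]

32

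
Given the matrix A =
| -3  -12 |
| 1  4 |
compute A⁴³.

A² = A (a projection; rank 1, trace 1), so A⁴³ = A.

[[-3, -12], [1, 4]]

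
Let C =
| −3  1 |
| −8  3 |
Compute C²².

C² = I (check: tr C = 0 and det C = −1), so C²² = I since 22 is even.

[[1, 0], [0, 1]]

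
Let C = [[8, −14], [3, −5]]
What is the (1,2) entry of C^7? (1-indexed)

−1778

tr C = 3 and det C = 2, so the characteristic polynomial is λ² − (3)λ + (2) with roots 2 and 1.
Eigenvectors give P = [[7, −2], [3, −1]] with P⁻¹ = [[1, −2], [3, −7]], and C = P·diag(2, 1)·P⁻¹.
Then C^7 = P·diag(128, 1)·P⁻¹ = [[896, −2], [384, −1]] · [[1, −2], [3, −7]] = [[890, −1778], [381, −761]].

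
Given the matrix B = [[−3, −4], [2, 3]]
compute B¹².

[[1, 0], [0, 1]]

B² = I (check: tr B = 0 and det B = −1), so B¹² = I since 12 is even.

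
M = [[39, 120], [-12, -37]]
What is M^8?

[[65601, 196800], [-19680, -59039]]

tr M = 2 and det M = -3, so the characteristic polynomial is λ² − (2)λ + (-3) with roots -1 and 3.
Eigenvectors give P = [[3, -10], [-1, 3]] with P⁻¹ = [[-3, -10], [-1, -3]], and M = P·diag(-1, 3)·P⁻¹.
Then M^8 = P·diag(1, 6561)·P⁻¹ = [[3, -65610], [-1, 19683]] · [[-3, -10], [-1, -3]] = [[65601, 196800], [-19680, -59039]].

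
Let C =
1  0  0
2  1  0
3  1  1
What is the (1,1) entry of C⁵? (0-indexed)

C = I + N where N = [[0, 0, 0], [2, 0, 0], [3, 1, 0]] is strictly lower-triangular, so N³ = 0.
(I + N)⁵ = I + 5·N + 10·N² = [[1, 0, 0], [10, 1, 0], [35, 5, 1]].

1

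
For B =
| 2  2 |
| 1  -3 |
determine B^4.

B^2 = [[6, -2], [-1, 11]]
B^3 = [[10, 18], [9, -35]]
B^4 = [[38, -34], [-17, 123]]

[[38, -34], [-17, 123]]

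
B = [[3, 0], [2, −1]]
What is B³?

[[27, 0], [14, −1]]

B² = [[9, 0], [4, 1]]
B³ = [[27, 0], [14, −1]]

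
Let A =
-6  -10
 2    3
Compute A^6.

tr A = -3 and det A = 2, so the characteristic polynomial is λ² − (-3)λ + (2) with roots -2 and -1.
Eigenvectors give P = [[5, -2], [-2, 1]] with P⁻¹ = [[1, 2], [2, 5]], and A = P·diag(-2, -1)·P⁻¹.
Then A^6 = P·diag(64, 1)·P⁻¹ = [[320, -2], [-128, 1]] · [[1, 2], [2, 5]] = [[316, 630], [-126, -251]].

[[316, 630], [-126, -251]]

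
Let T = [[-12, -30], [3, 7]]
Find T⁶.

tr T = -5 and det T = 6, so the characteristic polynomial is λ² − (-5)λ + (6) with roots -3 and -2.
Eigenvectors give P = [[-10, -3], [3, 1]] with P⁻¹ = [[-1, -3], [3, 10]], and T = P·diag(-3, -2)·P⁻¹.
Then T⁶ = P·diag(729, 64)·P⁻¹ = [[-7290, -192], [2187, 64]] · [[-1, -3], [3, 10]] = [[6714, 19950], [-1995, -5921]].

[[6714, 19950], [-1995, -5921]]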